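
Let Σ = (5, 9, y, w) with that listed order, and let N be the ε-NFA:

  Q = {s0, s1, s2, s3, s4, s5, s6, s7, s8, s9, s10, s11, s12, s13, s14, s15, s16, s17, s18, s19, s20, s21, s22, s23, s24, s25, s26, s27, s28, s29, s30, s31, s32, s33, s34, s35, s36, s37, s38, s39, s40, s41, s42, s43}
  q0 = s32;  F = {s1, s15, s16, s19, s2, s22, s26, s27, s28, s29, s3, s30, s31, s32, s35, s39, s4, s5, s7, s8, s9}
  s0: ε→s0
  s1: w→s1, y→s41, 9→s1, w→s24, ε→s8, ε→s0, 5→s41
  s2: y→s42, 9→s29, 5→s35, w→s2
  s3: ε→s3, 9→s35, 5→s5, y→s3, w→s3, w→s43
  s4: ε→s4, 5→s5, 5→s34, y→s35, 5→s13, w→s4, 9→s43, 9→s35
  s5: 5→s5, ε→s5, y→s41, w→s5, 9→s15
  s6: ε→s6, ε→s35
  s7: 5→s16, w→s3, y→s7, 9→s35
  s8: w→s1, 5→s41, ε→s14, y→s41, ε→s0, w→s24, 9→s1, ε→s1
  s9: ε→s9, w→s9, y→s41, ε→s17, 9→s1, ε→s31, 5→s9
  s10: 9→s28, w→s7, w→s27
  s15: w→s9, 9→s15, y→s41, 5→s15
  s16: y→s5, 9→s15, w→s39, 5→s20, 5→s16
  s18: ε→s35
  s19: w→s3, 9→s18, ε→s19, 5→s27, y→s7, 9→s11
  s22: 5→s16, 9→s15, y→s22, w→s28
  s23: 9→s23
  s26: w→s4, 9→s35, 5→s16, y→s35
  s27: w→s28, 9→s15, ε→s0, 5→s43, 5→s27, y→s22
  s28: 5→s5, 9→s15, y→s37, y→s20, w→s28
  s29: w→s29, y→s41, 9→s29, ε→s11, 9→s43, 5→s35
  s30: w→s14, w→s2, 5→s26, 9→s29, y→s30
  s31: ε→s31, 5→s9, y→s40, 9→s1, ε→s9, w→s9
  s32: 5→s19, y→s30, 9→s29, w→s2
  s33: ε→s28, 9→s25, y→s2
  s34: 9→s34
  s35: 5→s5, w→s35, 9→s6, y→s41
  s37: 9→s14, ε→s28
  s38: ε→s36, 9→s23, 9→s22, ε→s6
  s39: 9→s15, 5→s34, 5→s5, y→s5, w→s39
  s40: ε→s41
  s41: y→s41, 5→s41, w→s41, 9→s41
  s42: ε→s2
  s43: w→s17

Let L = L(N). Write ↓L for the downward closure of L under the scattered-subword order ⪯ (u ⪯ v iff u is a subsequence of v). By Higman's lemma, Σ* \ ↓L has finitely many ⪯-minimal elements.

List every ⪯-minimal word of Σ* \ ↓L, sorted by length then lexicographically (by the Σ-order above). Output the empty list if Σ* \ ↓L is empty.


|Q|=44, |F|=21, |δ|=138 (26 ε).
min D↑ (20 st, q0=0, F={9}): 0:5→1,9→2,y→3,w→4 1:5→5,9→6,y→7,w→8 2:5→6,9→2,y→9,w→2 3:5→10,9→2,y→3,w→4 4:5→6,9→2,y→4,w→4 5:5→5,9→11,y→12,w→13 6:5→14,9→6,y→9,w→6 7:5→15,9→6,y→7,w→8 8:5→14,9→6,y→8,w→8 9:5→9,9→9,y→9,w→9 10:5→15,9→6,y→6,w→16 11:5→11,9→11,y→9,w→17 12:5→15,9→11,y→12,w→13 13:5→14,9→11,y→13,w→13 14:5→14,9→11,y→9,w→14 15:5→15,9→11,y→14,w→18 16:5→14,9→6,y→6,w→16 17:5→17,9→19,y→9,w→17 18:5→14,9→11,y→14,w→18 19:5→9,9→19,y→9,w→19 [Hopcroft].
'9y': N↓-sim [36, 19, 2] end={s40,s41} ∉↓L; 2/2 deletions ∈↓L.
'w5y': run [36, 27, 16, 2] end={s40,s41} rej; 3/3 deletions ∈↓L.
'y5yy': N↓-sim [36, 32, 22, 14, 2] end={s40,s41} — reject; 4/4 deletions ∈↓L.
'559w95': |S_i|=[36, 31, 22, 12, 10, 6, 1] end={s41} ∉↓L; 6/6 deletions ∈↓L.
4 obstructions.

min(Σ*\↓L) = [9y, w5y, y5yy, 559w95].


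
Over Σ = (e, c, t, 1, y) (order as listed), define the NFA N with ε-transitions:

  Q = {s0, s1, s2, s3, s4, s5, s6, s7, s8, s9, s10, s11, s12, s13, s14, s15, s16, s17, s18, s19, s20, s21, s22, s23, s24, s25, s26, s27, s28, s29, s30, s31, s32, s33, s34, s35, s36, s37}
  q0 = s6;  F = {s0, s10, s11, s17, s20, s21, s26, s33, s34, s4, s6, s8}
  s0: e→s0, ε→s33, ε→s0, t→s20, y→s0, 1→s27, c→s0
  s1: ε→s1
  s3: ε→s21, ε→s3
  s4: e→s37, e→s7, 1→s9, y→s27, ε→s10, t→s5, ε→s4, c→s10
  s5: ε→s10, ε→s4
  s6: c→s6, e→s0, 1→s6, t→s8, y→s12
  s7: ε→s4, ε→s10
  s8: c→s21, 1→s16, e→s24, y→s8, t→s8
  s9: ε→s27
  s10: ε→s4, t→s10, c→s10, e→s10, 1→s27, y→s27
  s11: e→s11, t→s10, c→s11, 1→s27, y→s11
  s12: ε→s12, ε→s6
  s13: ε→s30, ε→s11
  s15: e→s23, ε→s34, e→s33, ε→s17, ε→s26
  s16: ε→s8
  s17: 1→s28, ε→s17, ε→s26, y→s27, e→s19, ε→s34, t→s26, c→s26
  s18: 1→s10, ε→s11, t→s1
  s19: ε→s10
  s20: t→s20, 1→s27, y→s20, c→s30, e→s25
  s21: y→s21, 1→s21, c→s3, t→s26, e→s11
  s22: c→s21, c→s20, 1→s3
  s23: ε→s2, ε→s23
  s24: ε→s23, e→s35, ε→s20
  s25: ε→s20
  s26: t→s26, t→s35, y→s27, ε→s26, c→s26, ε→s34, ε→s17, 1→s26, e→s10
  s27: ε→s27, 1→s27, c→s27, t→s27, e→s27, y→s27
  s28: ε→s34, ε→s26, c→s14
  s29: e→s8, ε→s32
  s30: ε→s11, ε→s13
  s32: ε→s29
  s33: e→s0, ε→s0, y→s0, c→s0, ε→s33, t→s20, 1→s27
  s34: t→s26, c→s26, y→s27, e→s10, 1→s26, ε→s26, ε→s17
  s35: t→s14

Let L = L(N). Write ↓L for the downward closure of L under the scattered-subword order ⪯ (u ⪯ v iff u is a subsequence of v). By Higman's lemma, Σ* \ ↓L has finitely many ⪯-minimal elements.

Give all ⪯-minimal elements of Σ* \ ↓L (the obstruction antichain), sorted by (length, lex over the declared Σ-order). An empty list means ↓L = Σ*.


min(Σ*\↓L) = [e1, tcty].

|Q|=38, |F|=12, |δ|=123 (45 ε).
min D↑ (9 st, q0=0, F={4}): 0:e→1,c→0,t→2,1→0,y→0 1:e→1,c→1,t→3,1→4,y→1 2:e→3,c→5,t→2,1→2,y→2 3:e→3,c→6,t→3,1→4,y→3 4:e→4,c→4,t→4,1→4,y→4 5:e→6,c→5,t→7,1→5,y→5 6:e→6,c→6,t→8,1→4,y→6 7:e→8,c→7,t→7,1→7,y→4 8:e→8,c→8,t→8,1→4,y→4.
'e1': |S_i|=[30, 20, 2] end={s27,s9} ∉↓L; 2/2 single-dels accept.
'tcty': N↓-sim [30, 26, 19, 14, 1] end={s27} rej; 4/4 del acc.
2 obstructions.


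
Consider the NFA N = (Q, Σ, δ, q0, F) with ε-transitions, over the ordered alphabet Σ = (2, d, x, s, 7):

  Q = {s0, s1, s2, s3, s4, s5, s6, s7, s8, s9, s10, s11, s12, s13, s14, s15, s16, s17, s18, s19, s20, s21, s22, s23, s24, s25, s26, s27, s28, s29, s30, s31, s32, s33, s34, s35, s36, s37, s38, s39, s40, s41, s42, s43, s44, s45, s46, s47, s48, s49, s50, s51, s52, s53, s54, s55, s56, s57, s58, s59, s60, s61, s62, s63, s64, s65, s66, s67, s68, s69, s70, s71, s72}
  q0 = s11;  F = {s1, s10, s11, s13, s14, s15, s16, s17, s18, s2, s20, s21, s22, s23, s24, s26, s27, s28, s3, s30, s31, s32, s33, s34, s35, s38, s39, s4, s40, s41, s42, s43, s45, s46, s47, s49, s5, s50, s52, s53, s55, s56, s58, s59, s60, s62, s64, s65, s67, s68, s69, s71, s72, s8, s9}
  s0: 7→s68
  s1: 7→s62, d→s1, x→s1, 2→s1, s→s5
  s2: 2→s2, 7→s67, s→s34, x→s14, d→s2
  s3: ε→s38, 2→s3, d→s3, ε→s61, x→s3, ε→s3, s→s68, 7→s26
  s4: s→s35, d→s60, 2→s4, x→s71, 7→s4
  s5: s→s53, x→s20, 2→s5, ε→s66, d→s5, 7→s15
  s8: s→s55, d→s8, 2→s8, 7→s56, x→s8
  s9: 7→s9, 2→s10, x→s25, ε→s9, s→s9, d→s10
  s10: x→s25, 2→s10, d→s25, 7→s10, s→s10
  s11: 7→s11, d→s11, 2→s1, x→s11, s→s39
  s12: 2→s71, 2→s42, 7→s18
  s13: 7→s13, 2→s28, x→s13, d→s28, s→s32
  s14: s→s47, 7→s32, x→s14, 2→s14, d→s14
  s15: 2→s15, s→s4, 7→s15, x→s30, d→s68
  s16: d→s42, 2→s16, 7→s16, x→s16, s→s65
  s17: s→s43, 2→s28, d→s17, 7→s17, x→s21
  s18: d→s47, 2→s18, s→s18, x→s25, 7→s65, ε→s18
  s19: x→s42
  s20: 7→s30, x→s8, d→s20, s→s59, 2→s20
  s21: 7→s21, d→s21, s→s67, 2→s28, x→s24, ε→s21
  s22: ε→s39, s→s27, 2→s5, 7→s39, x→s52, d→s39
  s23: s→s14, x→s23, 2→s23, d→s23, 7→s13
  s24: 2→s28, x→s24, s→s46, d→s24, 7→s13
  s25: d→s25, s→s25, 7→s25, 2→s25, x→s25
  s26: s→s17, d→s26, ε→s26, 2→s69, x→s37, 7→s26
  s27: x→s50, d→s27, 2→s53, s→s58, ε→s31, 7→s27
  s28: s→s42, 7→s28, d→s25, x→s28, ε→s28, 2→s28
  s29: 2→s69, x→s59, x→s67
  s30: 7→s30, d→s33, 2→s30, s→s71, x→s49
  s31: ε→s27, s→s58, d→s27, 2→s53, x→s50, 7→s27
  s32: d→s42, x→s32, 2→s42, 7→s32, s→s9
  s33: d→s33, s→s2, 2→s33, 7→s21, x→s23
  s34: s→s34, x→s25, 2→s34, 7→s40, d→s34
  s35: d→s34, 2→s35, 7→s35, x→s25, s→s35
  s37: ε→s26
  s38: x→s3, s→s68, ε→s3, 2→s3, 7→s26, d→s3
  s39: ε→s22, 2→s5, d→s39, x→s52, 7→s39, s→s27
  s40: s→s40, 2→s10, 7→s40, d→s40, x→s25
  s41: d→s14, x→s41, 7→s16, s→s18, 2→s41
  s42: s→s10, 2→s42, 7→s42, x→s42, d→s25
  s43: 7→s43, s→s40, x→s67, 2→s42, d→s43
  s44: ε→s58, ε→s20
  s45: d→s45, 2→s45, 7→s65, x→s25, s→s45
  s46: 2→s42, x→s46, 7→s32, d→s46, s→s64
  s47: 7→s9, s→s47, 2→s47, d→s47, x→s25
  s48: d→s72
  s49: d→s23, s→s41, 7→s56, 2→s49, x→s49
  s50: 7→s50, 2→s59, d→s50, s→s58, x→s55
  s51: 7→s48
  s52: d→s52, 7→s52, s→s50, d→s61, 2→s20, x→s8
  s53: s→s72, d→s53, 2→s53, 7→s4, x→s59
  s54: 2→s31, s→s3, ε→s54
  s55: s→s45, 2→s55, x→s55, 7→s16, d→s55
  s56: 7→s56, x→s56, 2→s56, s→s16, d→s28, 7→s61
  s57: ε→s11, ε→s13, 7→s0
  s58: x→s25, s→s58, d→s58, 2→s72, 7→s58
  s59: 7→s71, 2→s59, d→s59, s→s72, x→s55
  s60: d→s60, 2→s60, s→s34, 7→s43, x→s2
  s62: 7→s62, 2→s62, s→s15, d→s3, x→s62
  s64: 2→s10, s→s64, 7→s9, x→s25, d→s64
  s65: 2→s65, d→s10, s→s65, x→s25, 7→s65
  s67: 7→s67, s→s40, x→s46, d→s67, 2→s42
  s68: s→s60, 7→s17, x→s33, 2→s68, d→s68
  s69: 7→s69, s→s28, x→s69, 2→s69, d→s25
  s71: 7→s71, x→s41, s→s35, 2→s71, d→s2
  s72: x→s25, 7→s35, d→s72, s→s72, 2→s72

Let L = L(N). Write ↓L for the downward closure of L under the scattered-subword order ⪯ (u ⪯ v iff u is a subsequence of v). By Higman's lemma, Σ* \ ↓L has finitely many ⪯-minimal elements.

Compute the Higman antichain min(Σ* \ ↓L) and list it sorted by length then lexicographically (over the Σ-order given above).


|Q|=73, |F|=55, |δ|=315 (20 ε).
min D↑ (53 st, q0=0, F={22}): 0:2→1,d→0,x→0,s→2,7→0 1:2→1,d→1,x→1,s→3,7→4 2:2→3,d→2,x→5,s→6,7→2 3:2→3,d→3,x→7,s→8,7→9 4:2→4,d→10,x→4,s→9,7→4 5:2→7,d→5,x→11,s→12,7→5 6:2→8,d→6,x→12,s→13,7→6 7:2→7,d→7,x→11,s→14,7→15 8:2→8,d→8,x→14,s→16,7→17 9:2→9,d→18,x→15,s→17,7→9 10:2→10,d→10,x→10,s→18,7→19 11:2→11,d→11,x→11,s→20,7→21 12:2→14,d→12,x→20,s→13,7→12 13:2→16,d→13,x→22,s→13,7→13 14:2→14,d→14,x→20,s→16,7→23 15:2→15,d→24,x→25,s→23,7→15 16:2→16,d→16,x→22,s→16,7→26 17:2→17,d→27,x→23,s→26,7→17 18:2→18,d→18,x→24,s→27,7→28 19:2→29,d→19,x→19,s→28,7→19 20:2→20,d→20,x→20,s→30,7→31 21:2→21,d→32,x→21,s→31,7→21 22:2→22,d→22,x→22,s→22,7→22 23:2→23,d→33,x→34,s→26,7→23 24:2→24,d→24,x→35,s→33,7→36 25:2→25,d→35,x→25,s→34,7→21 26:2→26,d→37,x→22,s→26,7→26 27:2→27,d→27,x→33,s→37,7→38 28:2→32,d→28,x→36,s→38,7→28 29:2→29,d→22,x→29,s→32,7→29 30:2→30,d→30,x→22,s→30,7→39 31:2→31,d→40,x→31,s→39,7→31 32:2→32,d→22,x→32,s→40,7→32 33:2→33,d→33,x→41,s→37,7→42 34:2→34,d→41,x→34,s→43,7→31 35:2→35,d→35,x→35,s→41,7→44 36:2→32,d→36,x→45,s→42,7→36 37:2→37,d→37,x→22,s→37,7→46 38:2→40,d→38,x→42,s→46,7→38 39:2→39,d→47,x→22,s→39,7→39 40:2→40,d→22,x→40,s→47,7→40 41:2→41,d→41,x→41,s→48,7→49 42:2→40,d→42,x→50,s→46,7→42 43:2→43,d→48,x→22,s→43,7→39 44:2→32,d→32,x→44,s→49,7→44 45:2→32,d→45,x→45,s→50,7→44 46:2→47,d→46,x→22,s→46,7→46 47:2→47,d→22,x→22,s→47,7→47 48:2→48,d→48,x→22,s→48,7→51 49:2→40,d→40,x→49,s→51,7→49 50:2→40,d→50,x→50,s→52,7→49 51:2→47,d→47,x→22,s→51,7→51 52:2→47,d→52,x→22,s→52,7→51.
'sssx': N↓-sim [59, 51, 31, 13, 1] end={s25} — reject; 4/4 deletions ∈↓L.
'27d72d': N↓-sim [59, 51, 41, 29, 18, 5, 1] end={s25} rej; 6/6 single-dels accept.
'sxx7dd': run [59, 51, 38, 23, 11, 4, 1] end={s25} rej; 6/6 del acc.
3 words, ⪯-incomp.

min(Σ*\↓L) = [sssx, 27d72d, sxx7dd].


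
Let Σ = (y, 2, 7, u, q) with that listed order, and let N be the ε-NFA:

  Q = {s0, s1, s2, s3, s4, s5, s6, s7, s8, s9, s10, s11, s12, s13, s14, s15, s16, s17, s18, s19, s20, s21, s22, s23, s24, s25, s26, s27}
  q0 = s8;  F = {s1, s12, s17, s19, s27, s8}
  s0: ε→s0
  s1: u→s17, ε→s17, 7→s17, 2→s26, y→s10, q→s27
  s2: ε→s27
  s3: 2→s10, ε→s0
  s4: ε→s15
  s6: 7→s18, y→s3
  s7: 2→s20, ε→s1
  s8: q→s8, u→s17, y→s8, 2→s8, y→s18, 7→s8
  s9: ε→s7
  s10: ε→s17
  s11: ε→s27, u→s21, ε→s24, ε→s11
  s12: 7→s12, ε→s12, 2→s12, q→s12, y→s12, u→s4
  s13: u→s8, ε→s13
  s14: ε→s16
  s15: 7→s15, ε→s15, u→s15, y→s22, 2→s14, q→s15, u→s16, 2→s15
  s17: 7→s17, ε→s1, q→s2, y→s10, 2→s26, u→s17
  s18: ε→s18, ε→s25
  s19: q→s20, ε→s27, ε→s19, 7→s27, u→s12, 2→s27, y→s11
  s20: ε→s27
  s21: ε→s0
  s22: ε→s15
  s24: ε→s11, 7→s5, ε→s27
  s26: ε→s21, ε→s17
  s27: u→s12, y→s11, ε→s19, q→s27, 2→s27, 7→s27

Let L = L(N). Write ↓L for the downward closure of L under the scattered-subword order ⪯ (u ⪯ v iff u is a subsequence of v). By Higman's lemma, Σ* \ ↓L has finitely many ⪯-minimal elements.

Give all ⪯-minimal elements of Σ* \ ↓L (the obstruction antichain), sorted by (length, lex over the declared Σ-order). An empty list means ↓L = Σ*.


|Q|=28, |F|=6, |δ|=73 (28 ε).
min D↑ (5 st, q0=0, F={4}): 0:y→0,2→0,7→0,u→1,q→0 1:y→1,2→1,7→1,u→1,q→2 2:y→2,2→2,7→2,u→3,q→2 3:y→3,2→3,7→3,u→4,q→3 4:y→4,2→4,7→4,u→4,q→4 (ε-aug+det+¬).
'uquu': run [22, 19, 15, 8, 5] end={s14,s15,s16,s22,s4} ∉↓L; 4/4 deletions ∈↓L.
1 obstructions.

A = [uquu].


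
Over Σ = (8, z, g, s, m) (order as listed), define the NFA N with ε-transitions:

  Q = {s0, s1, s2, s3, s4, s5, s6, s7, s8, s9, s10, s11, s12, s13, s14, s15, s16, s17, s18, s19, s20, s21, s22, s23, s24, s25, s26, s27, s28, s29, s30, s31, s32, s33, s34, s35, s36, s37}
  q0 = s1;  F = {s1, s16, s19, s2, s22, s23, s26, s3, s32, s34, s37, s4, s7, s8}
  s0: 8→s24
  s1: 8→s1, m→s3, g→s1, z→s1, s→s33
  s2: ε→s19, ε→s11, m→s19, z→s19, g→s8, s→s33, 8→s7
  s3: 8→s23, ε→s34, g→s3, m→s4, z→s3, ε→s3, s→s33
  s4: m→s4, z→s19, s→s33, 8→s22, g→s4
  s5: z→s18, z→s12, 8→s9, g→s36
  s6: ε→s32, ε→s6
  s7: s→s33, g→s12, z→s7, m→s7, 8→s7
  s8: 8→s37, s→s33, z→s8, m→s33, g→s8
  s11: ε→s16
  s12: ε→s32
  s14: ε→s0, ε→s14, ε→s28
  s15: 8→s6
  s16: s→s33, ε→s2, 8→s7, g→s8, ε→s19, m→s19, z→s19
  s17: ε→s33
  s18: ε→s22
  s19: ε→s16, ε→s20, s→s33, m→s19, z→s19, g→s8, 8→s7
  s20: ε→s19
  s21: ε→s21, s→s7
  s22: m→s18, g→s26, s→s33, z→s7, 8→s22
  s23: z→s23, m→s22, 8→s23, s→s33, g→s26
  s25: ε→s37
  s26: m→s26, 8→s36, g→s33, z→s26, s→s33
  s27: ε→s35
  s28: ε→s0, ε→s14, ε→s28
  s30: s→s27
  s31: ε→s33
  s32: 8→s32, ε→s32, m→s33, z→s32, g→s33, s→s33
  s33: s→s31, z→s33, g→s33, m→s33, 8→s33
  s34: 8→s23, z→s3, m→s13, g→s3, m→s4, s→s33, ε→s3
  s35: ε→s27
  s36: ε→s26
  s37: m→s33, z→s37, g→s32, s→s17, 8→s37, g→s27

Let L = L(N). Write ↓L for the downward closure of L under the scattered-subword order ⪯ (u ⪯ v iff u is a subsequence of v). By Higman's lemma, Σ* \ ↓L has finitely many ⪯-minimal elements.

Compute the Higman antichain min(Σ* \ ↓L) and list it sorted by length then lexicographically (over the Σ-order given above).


A = [s, m8gg, mmzgm].

|Q|=38, |F|=14, |δ|=114 (29 ε).
min D↑ (12 st, q0=0, F={1}): 0:8→0,z→0,g→0,s→1,m→2 1:8→1,z→1,g→1,s→1,m→1 2:8→3,z→2,g→2,s→1,m→4 3:8→3,z→3,g→5,s→1,m→6 4:8→6,z→7,g→4,s→1,m→4 5:8→5,z→5,g→1,s→1,m→5 6:8→6,z→8,g→5,s→1,m→6 7:8→8,z→7,g→9,s→1,m→7 8:8→8,z→8,g→10,s→1,m→8 9:8→11,z→9,g→9,s→1,m→1 10:8→10,z→10,g→1,s→1,m→1 11:8→11,z→11,g→10,s→1,m→1 [Hopcroft].
's': N↓-sim [25, 3] end={s17,s31,s33} ∉↓L; 1/1 single-dels accept.
'm8gg': N↓-sim [25, 24, 14, 8, 2] end={s31,s33} ∉↓L; 4/4 single-dels accept.
'mmzgm': |S_i|=[25, 24, 21, 17, 9, 2] end={s31,s33} rej; 5/5 single-dels accept.
3 obstructions.


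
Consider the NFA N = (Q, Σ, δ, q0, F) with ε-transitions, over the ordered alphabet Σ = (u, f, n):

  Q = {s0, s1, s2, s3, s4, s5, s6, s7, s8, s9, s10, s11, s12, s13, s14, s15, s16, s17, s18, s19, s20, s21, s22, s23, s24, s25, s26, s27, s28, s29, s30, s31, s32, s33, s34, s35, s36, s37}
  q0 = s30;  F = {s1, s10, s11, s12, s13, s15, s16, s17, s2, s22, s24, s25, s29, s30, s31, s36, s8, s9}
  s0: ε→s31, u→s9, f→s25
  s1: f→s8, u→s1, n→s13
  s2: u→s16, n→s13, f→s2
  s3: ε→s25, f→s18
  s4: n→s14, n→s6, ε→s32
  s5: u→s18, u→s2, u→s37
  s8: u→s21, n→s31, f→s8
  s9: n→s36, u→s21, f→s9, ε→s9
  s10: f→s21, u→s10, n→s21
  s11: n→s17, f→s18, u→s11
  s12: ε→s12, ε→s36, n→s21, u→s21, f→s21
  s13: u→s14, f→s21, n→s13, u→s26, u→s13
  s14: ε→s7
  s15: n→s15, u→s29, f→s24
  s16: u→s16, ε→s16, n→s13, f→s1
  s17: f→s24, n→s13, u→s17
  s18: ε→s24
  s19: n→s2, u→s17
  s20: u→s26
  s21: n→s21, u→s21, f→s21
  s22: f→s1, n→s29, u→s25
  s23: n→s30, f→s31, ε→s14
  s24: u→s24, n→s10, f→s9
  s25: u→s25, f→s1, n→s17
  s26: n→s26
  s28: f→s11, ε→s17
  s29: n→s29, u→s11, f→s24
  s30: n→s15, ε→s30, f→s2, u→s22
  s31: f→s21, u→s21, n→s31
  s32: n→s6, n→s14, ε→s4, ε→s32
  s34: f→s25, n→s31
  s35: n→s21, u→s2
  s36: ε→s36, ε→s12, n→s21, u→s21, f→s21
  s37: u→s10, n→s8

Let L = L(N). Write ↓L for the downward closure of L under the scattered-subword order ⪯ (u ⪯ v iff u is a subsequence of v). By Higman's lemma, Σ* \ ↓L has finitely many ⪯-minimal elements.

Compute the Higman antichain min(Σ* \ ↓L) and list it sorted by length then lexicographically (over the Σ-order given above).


min(Σ*\↓L) = [fnf, uffu, nffu, nfnn, uunnf].

|Q|=38, |F|=18, |δ|=98 (16 ε).
min D↑ (18 st, q0=0, F={13}): 0:u→1,f→2,n→3 1:u→4,f→5,n→6 2:u→7,f→2,n→8 3:u→6,f→9,n→3 4:u→4,f→5,n→10 5:u→5,f→11,n→8 6:u→12,f→9,n→6 7:u→7,f→5,n→8 8:u→8,f→13,n→8 9:u→9,f→14,n→15 10:u→10,f→9,n→8 11:u→13,f→11,n→16 12:u→12,f→9,n→10 13:u→13,f→13,n→13 14:u→13,f→14,n→17 15:u→15,f→13,n→13 16:u→13,f→13,n→16 17:u→13,f→13,n→13 [Hopcroft].
'fnf': |S_i|=[23, 16, 9, 1] end={s21} ∉↓L; 3/3 del acc.
'uffu': run [23, 20, 14, 6, 1] end={s21} ∉↓L; 4/4 deletions ∈↓L.
'nffu': N↓-sim [23, 16, 7, 4, 1] end={s21} — reject; 4/4 del acc.
'nfnn': N↓-sim [23, 16, 7, 4, 1] end={s21} ∉↓L; 4/4 single-dels accept.
'uunnf': N↓-sim [23, 20, 18, 12, 9, 1] end={s21} ∉↓L; 5/5 del acc.
5 words, ⪯-incomp.


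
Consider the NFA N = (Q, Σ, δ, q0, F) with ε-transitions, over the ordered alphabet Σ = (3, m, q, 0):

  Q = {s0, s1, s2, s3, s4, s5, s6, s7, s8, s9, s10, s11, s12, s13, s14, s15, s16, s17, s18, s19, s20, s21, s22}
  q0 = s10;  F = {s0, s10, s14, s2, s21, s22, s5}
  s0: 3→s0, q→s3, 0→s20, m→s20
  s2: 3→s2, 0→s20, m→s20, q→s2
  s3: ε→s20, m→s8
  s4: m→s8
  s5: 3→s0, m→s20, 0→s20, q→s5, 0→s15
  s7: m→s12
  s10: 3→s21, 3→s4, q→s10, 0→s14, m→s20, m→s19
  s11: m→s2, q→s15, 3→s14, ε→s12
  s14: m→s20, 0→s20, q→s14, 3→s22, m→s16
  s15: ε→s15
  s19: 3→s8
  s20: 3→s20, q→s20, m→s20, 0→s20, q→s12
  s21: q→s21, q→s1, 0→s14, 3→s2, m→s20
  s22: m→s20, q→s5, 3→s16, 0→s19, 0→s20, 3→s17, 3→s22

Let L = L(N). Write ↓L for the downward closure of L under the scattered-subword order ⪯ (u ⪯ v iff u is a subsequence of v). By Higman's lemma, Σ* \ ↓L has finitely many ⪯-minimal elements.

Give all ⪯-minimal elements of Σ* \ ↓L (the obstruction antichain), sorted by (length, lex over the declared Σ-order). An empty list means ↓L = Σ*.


|Q|=23, |F|=7, |δ|=51 (3 ε).
min D↑ (8 st, q0=0, F={2}): 0:3→1,m→2,q→0,0→3 1:3→4,m→2,q→1,0→3 2:3→2,m→2,q→2,0→2 3:3→5,m→2,q→3,0→2 4:3→4,m→2,q→4,0→2 5:3→5,m→2,q→6,0→2 6:3→7,m→2,q→6,0→2 7:3→7,m→2,q→2,0→2.
'm': |S_i|=[17, 5] end={s12,s16,s19,s20,s8} rej; 1/1 single-dels accept.
'00': |S_i|=[17, 12, 5] end={s12,s15,s19,s20,s8} rej; 2/2 deletions ∈↓L.
'330': |S_i|=[17, 16, 12, 5] end={s12,s15,s19,s20,s8} — reject; 3/3 del acc.
'03q3q': |S_i|=[17, 12, 11, 7, 5, 4] end={s12,s20,s3,s8} — reject; 5/5 del acc.
4 minimals (antichain).

min(Σ*\↓L) = [m, 00, 330, 03q3q].


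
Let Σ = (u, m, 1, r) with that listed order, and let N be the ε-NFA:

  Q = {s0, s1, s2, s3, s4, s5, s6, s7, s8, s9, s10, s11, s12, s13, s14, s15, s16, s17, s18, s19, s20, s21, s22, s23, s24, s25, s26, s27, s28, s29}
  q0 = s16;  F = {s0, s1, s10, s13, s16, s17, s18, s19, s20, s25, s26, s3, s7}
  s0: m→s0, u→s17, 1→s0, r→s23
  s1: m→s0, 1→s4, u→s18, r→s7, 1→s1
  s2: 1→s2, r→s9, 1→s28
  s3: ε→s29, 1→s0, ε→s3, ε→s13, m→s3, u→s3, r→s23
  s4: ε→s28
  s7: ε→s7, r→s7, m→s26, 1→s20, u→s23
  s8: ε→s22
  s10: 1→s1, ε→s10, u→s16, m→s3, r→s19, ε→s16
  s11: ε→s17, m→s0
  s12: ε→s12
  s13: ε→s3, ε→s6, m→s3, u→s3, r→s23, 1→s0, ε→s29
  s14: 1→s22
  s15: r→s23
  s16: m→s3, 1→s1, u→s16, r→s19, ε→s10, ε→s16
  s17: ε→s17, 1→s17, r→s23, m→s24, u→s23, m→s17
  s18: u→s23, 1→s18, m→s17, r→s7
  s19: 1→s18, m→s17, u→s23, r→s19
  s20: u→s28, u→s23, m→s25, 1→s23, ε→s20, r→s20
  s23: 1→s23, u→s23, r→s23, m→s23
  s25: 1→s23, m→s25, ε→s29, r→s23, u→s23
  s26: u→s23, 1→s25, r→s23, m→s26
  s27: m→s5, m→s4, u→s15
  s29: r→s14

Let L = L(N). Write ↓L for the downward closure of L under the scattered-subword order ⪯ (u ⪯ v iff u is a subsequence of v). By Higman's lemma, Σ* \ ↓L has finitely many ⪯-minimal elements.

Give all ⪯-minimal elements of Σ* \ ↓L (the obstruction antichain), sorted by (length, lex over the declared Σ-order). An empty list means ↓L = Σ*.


A = [mr, ru, 1uu, 1r11].

|Q|=30, |F|=13, |δ|=87 (18 ε).
min D↑ (12 st, q0=0, F={5}): 0:u→0,m→1,1→2,r→3 1:u→1,m→1,1→4,r→5 2:u→6,m→4,1→2,r→7 3:u→5,m→8,1→6,r→3 4:u→8,m→4,1→4,r→5 5:u→5,m→5,1→5,r→5 6:u→5,m→8,1→6,r→7 7:u→5,m→9,1→10,r→7 8:u→5,m→8,1→8,r→5 9:u→5,m→9,1→11,r→5 10:u→5,m→11,1→5,r→10 11:u→5,m→11,1→5,r→5 [Hopcroft].
'mr': |S_i|=[21, 12, 3] end={s14,s22,s23} ∉↓L; 2/2 deletions ∈↓L.
'ru': run [21, 13, 2] end={s23,s28} ∉↓L; 2/2 single-dels accept.
'1uu': |S_i|=[21, 15, 12, 2] end={s23,s28} rej; 3/3 single-dels accept.
'1r11': run [21, 15, 9, 7, 2] end={s22,s23} rej; 4/4 deletions ∈↓L.
4 words, ⪯-incomp.


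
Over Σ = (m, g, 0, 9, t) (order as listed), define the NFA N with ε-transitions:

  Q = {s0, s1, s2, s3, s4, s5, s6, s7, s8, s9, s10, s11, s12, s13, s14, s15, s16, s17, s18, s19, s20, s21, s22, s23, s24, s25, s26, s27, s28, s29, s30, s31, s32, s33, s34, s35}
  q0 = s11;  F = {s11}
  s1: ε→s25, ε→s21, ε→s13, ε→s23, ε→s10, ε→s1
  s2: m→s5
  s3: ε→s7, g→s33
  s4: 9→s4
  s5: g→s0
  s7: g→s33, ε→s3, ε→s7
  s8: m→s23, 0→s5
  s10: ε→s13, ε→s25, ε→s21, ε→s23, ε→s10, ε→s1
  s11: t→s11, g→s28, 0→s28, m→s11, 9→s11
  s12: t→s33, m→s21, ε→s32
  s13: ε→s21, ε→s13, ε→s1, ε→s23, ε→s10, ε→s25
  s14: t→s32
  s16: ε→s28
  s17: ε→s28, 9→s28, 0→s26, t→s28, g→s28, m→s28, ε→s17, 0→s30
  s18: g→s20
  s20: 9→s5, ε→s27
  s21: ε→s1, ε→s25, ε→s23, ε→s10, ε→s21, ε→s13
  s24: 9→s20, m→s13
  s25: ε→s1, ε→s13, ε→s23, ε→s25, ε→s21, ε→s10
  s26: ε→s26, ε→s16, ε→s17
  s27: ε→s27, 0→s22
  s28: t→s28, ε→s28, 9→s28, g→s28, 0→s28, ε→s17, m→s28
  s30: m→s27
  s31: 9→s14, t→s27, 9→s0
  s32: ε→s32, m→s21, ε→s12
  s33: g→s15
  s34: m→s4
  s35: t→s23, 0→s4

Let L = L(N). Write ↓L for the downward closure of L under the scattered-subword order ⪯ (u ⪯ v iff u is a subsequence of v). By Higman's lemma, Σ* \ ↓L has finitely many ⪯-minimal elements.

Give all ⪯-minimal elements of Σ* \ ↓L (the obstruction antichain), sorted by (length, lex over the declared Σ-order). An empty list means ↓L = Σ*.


|Q|=36, |F|=1, |δ|=86 (46 ε).
min D↑ (2 st, q0=0, F={1}): 0:m→0,g→1,0→1,9→0,t→0 1:m→1,g→1,0→1,9→1,t→1.
'g': |S_i|=[8, 7] end={s16,s17,s22,s26,s27,s28,s30} rej; 1/1 deletions ∈↓L.
'0': run [8, 7] end={s16,s17,s22,s26,s27,s28,s30} — reject; 1/1 single-dels accept.
2 minimals (antichain).

min(Σ*\↓L) = [g, 0].


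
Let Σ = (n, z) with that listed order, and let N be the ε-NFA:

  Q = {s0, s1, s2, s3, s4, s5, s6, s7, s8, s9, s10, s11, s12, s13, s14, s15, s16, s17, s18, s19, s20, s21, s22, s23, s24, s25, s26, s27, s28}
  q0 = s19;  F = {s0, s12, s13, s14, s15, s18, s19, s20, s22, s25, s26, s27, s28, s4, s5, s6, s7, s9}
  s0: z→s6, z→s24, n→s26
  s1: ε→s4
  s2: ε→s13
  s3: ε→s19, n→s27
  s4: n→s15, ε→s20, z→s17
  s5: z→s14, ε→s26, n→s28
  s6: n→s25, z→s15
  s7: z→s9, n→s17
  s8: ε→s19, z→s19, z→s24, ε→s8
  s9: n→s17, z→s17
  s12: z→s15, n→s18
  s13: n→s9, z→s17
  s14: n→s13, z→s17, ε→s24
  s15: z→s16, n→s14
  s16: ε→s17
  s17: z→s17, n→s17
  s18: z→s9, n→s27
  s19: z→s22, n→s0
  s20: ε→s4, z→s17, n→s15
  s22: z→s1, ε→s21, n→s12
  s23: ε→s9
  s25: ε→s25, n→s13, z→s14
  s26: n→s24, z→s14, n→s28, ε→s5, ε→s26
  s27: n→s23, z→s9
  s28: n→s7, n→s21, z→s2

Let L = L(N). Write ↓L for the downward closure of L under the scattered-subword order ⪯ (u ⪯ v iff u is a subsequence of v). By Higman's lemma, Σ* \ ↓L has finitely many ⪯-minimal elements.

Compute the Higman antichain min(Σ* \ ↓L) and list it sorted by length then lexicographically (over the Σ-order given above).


|Q|=29, |F|=18, |δ|=59 (15 ε).
min D↑ (17 st, q0=0, F={12}): 0:n→1,z→2 1:n→3,z→4 2:n→5,z→6 3:n→7,z→8 4:n→9,z→10 5:n→11,z→10 6:n→10,z→12 7:n→13,z→14 8:n→14,z→12 9:n→14,z→8 10:n→8,z→12 11:n→15,z→16 12:n→12,z→12 13:n→12,z→16 14:n→16,z→12 15:n→16,z→16 16:n→12,z→12 [Hopcroft].
'zzz': |S_i|=[25, 19, 10, 2] end={s16,s17} — reject; 3/3 deletions ∈↓L.
'nnzz': run [25, 20, 15, 6, 1] end={s17} ∉↓L; 4/4 single-dels accept.
'nnnnn': run [25, 20, 15, 10, 5, 1] end={s17} rej; 5/5 del acc.
'nznnz': run [25, 20, 10, 6, 3, 1] end={s17} ∉↓L; 5/5 del acc.
'znnzn': |S_i|=[25, 19, 12, 8, 2, 1] end={s17} rej; 5/5 single-dels accept.
'znnnnz': |S_i|=[25, 19, 12, 8, 5, 3, 1] end={s17} rej; 6/6 del acc.
6 words, ⪯-incomp.

min(Σ*\↓L) = [zzz, nnzz, nnnnn, nznnz, znnzn, znnnnz].


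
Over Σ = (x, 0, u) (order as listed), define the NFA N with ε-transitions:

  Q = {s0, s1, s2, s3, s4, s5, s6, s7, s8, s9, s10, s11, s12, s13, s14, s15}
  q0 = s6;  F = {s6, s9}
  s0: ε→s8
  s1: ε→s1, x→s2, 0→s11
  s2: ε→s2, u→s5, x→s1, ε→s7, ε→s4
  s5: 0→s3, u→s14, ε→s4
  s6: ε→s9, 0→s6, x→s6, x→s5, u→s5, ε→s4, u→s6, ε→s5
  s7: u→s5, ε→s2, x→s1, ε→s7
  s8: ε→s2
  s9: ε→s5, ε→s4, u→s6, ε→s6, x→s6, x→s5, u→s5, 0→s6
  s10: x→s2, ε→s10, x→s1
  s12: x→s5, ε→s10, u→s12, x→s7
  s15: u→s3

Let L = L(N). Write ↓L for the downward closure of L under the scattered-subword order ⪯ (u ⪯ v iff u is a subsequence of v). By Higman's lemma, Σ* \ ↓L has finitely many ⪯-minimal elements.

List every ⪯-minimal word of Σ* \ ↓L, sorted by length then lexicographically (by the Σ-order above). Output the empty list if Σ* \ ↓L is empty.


|Q|=16, |F|=2, |δ|=41 (17 ε).
min D↑ (1 st, q0=0, F={}): 0:x→0,0→0,u→0 [Hopcroft].
L(D↑) = ∅ ⇒ ↓L = Σ*.

Antichain: [].


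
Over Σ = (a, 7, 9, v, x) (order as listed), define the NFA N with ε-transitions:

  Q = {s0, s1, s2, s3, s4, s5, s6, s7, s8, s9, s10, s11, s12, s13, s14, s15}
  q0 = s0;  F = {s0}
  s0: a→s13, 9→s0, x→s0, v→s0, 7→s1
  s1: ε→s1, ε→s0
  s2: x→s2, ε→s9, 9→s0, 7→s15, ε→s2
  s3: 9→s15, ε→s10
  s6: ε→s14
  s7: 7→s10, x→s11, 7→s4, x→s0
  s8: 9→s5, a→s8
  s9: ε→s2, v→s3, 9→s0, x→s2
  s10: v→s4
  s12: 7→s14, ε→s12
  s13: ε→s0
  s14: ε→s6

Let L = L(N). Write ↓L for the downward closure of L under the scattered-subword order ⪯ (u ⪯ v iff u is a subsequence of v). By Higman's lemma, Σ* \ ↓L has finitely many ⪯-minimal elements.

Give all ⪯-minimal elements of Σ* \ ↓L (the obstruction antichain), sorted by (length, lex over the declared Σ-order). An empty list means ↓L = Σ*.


|Q|=16, |F|=1, |δ|=30 (10 ε).
min D↑ (1 st, q0=0, F={}): 0:a→0,7→0,9→0,v→0,x→0 [Hopcroft].
L(D↑) = ∅ ⇒ ↓L = Σ*.

min(Σ*\↓L) = [].


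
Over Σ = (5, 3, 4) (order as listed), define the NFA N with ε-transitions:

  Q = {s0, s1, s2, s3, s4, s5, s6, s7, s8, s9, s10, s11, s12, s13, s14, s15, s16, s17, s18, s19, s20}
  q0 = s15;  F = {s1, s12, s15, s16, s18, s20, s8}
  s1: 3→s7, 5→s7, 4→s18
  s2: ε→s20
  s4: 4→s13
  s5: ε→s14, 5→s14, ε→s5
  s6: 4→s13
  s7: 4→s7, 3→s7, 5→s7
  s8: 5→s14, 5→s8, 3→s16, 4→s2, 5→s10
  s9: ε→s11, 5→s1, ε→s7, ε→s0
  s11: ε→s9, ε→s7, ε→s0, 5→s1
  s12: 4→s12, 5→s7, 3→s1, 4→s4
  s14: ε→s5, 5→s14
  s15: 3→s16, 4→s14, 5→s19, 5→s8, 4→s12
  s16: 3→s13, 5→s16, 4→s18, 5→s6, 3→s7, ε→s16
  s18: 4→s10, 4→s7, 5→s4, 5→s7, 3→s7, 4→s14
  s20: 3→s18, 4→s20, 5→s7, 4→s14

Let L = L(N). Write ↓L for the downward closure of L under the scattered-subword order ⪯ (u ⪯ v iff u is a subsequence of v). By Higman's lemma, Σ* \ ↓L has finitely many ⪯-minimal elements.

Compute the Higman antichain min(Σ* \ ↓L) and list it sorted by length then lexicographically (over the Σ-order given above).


|Q|=21, |F|=7, |δ|=52 (11 ε).
min D↑ (8 st, q0=0, F={5}): 0:5→1,3→2,4→3 1:5→1,3→2,4→4 2:5→2,3→5,4→6 3:5→5,3→7,4→3 4:5→5,3→6,4→4 5:5→5,3→5,4→5 6:5→5,3→5,4→5 7:5→5,3→5,4→6.
'33': run [16, 10, 2] end={s13,s7} — reject; 2/2 single-dels accept.
'45': N↓-sim [16, 11, 5] end={s13,s14,s4,s5,s7} — reject; 2/2 del acc.
'344': N↓-sim [16, 10, 7, 5] end={s10,s13,s14,s5,s7} rej; 3/3 deletions ∈↓L.
'5434': run [16, 13, 9, 7, 5] end={s10,s13,s14,s5,s7} rej; 4/4 deletions ∈↓L.
4 words, ⪯-incomp.

A = [33, 45, 344, 5434].


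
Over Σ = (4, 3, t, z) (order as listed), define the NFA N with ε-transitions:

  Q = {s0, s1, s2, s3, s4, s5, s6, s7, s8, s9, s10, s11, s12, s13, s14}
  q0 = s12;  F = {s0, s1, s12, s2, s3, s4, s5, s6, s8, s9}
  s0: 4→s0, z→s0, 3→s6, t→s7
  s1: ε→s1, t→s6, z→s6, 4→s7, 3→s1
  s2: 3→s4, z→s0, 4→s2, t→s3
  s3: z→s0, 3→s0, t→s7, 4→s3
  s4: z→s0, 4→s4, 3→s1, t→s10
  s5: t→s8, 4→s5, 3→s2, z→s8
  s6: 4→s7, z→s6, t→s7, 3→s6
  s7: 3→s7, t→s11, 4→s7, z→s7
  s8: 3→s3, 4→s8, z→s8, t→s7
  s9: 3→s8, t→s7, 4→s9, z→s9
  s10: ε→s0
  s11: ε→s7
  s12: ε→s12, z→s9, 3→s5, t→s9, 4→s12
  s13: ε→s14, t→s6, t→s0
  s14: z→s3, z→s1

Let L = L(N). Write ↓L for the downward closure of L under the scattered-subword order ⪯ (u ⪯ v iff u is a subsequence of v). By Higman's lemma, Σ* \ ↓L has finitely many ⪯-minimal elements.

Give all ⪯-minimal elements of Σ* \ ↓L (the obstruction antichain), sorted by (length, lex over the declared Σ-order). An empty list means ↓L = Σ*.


|Q|=15, |F|=10, |δ|=53 (5 ε).
min D↑ (11 st, q0=0, F={5}): 0:4→0,3→1,t→2,z→2 1:4→1,3→3,t→4,z→4 2:4→2,3→4,t→5,z→2 3:4→3,3→6,t→7,z→8 4:4→4,3→7,t→5,z→4 5:4→5,3→5,t→5,z→5 6:4→6,3→9,t→8,z→8 7:4→7,3→8,t→5,z→8 8:4→8,3→10,t→5,z→8 9:4→5,3→9,t→10,z→10 10:4→5,3→10,t→5,z→10.
'tt': run [13, 8, 2] end={s11,s7} rej; 2/2 del acc.
'zt': N↓-sim [13, 7, 2] end={s11,s7} rej; 2/2 deletions ∈↓L.
'33334': N↓-sim [13, 11, 9, 7, 4, 2] end={s11,s7} — reject; 5/5 single-dels accept.
'33z34': run [13, 11, 9, 4, 3, 2] end={s11,s7} — reject; 5/5 del acc.
4 words, ⪯-incomp.

A = [tt, zt, 33334, 33z34].


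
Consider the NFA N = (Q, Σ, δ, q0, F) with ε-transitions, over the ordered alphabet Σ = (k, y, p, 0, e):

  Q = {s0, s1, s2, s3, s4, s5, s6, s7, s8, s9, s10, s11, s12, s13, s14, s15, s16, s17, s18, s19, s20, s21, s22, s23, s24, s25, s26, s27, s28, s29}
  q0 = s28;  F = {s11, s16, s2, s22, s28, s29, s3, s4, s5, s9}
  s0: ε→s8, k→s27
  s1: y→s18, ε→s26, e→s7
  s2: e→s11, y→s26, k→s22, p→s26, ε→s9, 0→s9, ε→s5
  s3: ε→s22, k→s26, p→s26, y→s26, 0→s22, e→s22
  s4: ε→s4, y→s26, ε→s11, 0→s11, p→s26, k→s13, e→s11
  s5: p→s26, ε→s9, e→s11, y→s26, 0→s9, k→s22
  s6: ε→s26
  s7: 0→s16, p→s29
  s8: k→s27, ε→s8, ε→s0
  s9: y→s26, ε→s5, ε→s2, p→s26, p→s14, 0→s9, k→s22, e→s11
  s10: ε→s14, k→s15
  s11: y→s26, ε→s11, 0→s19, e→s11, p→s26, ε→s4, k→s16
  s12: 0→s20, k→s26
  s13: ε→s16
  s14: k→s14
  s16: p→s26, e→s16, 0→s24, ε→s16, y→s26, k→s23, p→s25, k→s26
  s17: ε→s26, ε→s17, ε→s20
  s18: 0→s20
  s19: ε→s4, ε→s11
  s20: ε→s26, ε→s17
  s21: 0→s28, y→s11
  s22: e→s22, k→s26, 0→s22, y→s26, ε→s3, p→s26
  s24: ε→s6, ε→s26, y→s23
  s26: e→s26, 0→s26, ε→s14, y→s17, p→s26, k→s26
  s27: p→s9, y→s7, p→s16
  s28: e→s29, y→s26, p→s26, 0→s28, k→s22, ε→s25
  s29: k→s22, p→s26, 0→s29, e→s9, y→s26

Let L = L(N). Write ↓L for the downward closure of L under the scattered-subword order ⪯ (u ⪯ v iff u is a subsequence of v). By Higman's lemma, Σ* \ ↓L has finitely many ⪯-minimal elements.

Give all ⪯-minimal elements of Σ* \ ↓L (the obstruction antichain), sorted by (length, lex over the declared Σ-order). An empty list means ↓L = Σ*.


A = [y, p, kk, eeek0].

|Q|=30, |F|=10, |δ|=105 (30 ε).
min D↑ (7 st, q0=0, F={2}): 0:k→1,y→2,p→2,0→0,e→3 1:k→2,y→2,p→2,0→1,e→1 2:k→2,y→2,p→2,0→2,e→2 3:k→1,y→2,p→2,0→3,e→4 4:k→1,y→2,p→2,0→4,e→5 5:k→6,y→2,p→2,0→5,e→5 6:k→2,y→2,p→2,0→2,e→6.
'y': N↓-sim [20, 5] end={s14,s17,s20,s23,s26} ∉↓L; 1/1 deletions ∈↓L.
'p': N↓-sim [20, 5] end={s14,s17,s20,s25,s26} ∉↓L; 1/1 deletions ∈↓L.
'kk': run [20, 12, 5] end={s14,s17,s20,s23,s26} ∉↓L; 2/2 single-dels accept.
'eeek0': |S_i|=[20, 19, 18, 15, 10, 7] end={s14,s17,s20,s23,s24,s26,s6} ∉↓L; 5/5 deletions ∈↓L.
4 words, ⪯-incomp.


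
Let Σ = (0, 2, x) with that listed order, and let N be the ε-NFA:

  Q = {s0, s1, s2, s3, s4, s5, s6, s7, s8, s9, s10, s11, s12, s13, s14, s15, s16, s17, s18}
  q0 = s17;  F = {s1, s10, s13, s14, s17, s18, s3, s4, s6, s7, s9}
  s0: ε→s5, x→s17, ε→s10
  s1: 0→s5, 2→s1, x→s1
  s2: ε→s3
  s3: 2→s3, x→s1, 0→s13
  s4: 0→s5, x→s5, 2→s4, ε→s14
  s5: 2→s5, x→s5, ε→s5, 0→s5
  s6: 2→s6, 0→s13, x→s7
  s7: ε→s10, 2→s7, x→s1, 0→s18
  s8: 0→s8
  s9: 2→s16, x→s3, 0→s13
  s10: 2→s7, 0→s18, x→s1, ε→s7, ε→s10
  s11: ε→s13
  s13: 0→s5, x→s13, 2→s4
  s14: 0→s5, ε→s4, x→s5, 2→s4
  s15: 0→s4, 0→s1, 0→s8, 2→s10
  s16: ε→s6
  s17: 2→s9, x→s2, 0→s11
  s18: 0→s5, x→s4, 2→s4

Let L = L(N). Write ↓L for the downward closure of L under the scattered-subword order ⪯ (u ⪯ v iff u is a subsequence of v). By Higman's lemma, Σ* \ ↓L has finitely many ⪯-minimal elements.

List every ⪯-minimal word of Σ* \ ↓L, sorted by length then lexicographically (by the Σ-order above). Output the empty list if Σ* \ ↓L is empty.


|Q|=19, |F|=11, |δ|=53 (11 ε).
min D↑ (10 st, q0=0, F={4}): 0:0→1,2→2,x→3 1:0→4,2→5,x→1 2:0→1,2→6,x→3 3:0→1,2→3,x→7 4:0→4,2→4,x→4 5:0→4,2→5,x→4 6:0→1,2→6,x→8 7:0→4,2→7,x→7 8:0→9,2→8,x→7 9:0→4,2→5,x→5.
'00': |S_i|=[15, 6, 1] end={s5} ∉↓L; 2/2 deletions ∈↓L.
'02x': |S_i|=[15, 6, 3, 1] end={s5} ∉↓L; 3/3 single-dels accept.
'xx0': |S_i|=[15, 10, 5, 1] end={s5} ∉↓L; 3/3 del acc.
'22x0xx': N↓-sim [15, 12, 11, 8, 4, 3, 1] end={s5} ∉↓L; 6/6 del acc.
4 obstructions.

A = [00, 02x, xx0, 22x0xx].


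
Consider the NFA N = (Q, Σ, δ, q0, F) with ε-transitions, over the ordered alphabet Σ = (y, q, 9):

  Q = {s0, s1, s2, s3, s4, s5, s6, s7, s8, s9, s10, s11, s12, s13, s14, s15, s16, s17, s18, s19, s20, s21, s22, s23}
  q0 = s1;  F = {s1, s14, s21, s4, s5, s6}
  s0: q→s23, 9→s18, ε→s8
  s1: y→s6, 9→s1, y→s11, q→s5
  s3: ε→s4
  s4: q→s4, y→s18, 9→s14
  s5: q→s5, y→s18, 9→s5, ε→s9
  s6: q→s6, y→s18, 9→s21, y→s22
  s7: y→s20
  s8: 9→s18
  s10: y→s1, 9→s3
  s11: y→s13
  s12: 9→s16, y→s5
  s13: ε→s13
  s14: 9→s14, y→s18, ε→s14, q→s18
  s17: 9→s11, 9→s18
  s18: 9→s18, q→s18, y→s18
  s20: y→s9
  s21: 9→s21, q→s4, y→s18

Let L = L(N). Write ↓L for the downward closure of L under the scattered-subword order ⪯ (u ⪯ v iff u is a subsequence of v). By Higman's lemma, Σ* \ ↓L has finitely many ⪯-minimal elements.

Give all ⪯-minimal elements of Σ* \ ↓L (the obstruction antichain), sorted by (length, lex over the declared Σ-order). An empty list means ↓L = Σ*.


Antichain: [yy, qy, y9q9q].

|Q|=24, |F|=6, |δ|=40 (5 ε).
min D↑ (7 st, q0=0, F={3}): 0:y→1,q→2,9→0 1:y→3,q→1,9→4 2:y→3,q→2,9→2 3:y→3,q→3,9→3 4:y→3,q→5,9→4 5:y→3,q→5,9→6 6:y→3,q→3,9→6 (ε-aug+det+¬).
'yy': |S_i|=[11, 8, 3] end={s13,s18,s22} ∉↓L; 2/2 del acc.
'qy': |S_i|=[11, 8, 2] end={s18,s22} rej; 2/2 single-dels accept.
'y9q9q': |S_i|=[11, 8, 4, 3, 2, 1] end={s18} — reject; 5/5 del acc.
3 minimals (antichain).


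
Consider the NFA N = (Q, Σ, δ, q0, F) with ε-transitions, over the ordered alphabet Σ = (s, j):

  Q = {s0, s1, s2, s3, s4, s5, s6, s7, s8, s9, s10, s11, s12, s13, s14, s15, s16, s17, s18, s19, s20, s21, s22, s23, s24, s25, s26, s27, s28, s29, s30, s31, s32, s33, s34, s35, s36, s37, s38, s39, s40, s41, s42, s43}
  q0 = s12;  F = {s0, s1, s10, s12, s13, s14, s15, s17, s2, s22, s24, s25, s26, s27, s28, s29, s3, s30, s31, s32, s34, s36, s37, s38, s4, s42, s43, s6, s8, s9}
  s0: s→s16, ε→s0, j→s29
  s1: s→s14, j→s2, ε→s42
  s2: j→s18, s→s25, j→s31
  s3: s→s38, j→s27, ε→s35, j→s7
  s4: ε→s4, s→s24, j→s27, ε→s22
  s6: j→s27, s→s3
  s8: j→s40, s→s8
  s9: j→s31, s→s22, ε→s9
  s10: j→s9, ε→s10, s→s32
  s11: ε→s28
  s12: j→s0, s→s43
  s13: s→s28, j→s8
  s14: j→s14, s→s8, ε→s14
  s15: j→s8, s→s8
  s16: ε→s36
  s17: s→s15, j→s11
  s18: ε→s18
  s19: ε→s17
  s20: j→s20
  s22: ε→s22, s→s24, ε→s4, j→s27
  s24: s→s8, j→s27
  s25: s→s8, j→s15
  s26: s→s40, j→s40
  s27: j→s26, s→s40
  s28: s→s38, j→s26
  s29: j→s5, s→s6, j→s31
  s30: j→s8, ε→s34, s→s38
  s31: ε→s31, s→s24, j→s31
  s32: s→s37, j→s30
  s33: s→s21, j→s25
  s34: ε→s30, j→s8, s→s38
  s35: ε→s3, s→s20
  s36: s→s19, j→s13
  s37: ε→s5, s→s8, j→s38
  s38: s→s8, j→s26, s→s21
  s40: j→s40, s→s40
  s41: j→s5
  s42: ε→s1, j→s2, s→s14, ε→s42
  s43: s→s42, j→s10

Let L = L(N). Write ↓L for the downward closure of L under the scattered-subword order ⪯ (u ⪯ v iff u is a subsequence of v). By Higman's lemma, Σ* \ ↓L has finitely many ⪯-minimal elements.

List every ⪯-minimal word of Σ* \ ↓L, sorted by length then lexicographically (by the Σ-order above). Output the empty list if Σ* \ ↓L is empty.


|Q|=44, |F|=30, |δ|=92 (21 ε).
min D↑ (28 st, q0=0, F={25}): 0:s→1,j→2 1:s→3,j→4 2:s→5,j→6 3:s→7,j→8 4:s→9,j→10 5:s→11,j→12 6:s→13,j→14 7:s→15,j→7 8:s→16,j→14 9:s→17,j→18 10:s→19,j→14 11:s→20,j→21 12:s→21,j→15 13:s→22,j→23 14:s→24,j→14 15:s→15,j→25 16:s→15,j→20 17:s→15,j→26 18:s→26,j→15 19:s→24,j→23 20:s→15,j→15 21:s→26,j→27 22:s→26,j→23 23:s→25,j→27 24:s→15,j→23 25:s→25,j→25 26:s→15,j→27 27:s→25,j→25 [Hopcroft].
'ssssj': run [40, 37, 30, 13, 3, 1] end={s40} rej; 5/5 deletions ∈↓L.
'jsjjj': run [40, 36, 28, 14, 4, 2] end={s20,s40} ∉↓L; 5/5 del acc.
'jjsjs': run [40, 36, 26, 15, 5, 1] end={s40} rej; 5/5 single-dels accept.
'jsssjj': run [40, 36, 28, 18, 7, 4, 2] end={s20,s40} rej; 6/6 del acc.
'jssjjs': |S_i|=[40, 36, 28, 18, 10, 3, 1] end={s40} ∉↓L; 6/6 deletions ∈↓L.
'jjjssj': N↓-sim [40, 36, 26, 10, 5, 2, 1] end={s40} ∉↓L; 6/6 del acc.
6 words, ⪯-incomp.

A = [ssssj, jsjjj, jjsjs, jsssjj, jssjjs, jjjssj].
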